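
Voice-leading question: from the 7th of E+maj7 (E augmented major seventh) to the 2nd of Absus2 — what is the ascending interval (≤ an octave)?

diminished 6th

The 7th of E+maj7 (E augmented major seventh) is D#; the 2nd of Absus2 is Bb.
From D# to Bb: 7 semitones over a sixth = diminished.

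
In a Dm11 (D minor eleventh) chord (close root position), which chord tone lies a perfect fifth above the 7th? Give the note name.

Dm11 (D minor eleventh): D F A C E G.
The 7th is C. A perfect fifth above C is G.
G is the chord's 11th.

G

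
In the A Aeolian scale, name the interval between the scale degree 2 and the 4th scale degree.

A natural minor: A B C D E F G.
Scale degree 2 = B; degree 4 = D.
3 letter names make it a third; at 3 semitones (a half step narrower than major) the quality is minor.

minor 3rd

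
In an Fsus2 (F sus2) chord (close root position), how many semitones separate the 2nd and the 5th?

Fsus2 (F sus2): F G C.
G to C is a perfect fourth: 5 semitones.

5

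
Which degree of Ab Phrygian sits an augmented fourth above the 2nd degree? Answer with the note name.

The scale is Ab Bbb Cb Db Eb Fb Gb.
The 2nd degree is Bbb; an augmented fourth above that is Eb — scale degree 5.

Eb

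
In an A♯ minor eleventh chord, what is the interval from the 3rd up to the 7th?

perfect 5th

A♯ minor eleventh is spelled A♯-C♯-E♯-G♯-B♯-D♯.
That puts C♯ below G♯.
Counting 5 letters and 7 half steps from C♯ gives a perfect fifth.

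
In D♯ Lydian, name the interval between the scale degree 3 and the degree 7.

D♯ lydian: D♯ E♯ F𝄪 G𝄪 A♯ B♯ C𝄪.
That puts F𝄪 below C𝄪.
From F𝄪 to C𝄪 is 7 semitones, exactly the perfect fifth.

P5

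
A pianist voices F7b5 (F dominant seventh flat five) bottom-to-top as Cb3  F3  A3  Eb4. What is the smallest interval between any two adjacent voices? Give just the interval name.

major third

Adjacent intervals: Cb3→F3 = augmented fourth; F3→A3 = major third; A3→Eb4 = diminished fifth.
The smallest is F3 to A3, a major third (4 semitones).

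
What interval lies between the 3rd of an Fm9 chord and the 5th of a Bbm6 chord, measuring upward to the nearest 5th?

major sixth

The 3rd of Fm9 is Ab; the 5th of Bbm6 is F.
Counting 6 letters and 9 half steps from Ab gives a major sixth.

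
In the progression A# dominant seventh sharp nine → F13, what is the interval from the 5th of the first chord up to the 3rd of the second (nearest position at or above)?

d4

The 5th of A# dominant seventh sharp nine is E#; the 3rd of F13 is A.
E# up to A is 4 semitones, a half step narrower than a perfect fourth, so the interval is diminished.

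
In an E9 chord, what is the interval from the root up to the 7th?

m7

E9: E, G♯, B, D, F♯.
That puts E below D.
From E to D: 10 semitones over a seventh = minor.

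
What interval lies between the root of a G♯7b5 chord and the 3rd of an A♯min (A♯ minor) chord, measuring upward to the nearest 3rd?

The root of G♯7b5 is G♯; the 3rd of A♯min (A♯ minor) is C♯.
From G♯ to C♯ is 5 semitones, exactly the perfect fourth.

perfect 4th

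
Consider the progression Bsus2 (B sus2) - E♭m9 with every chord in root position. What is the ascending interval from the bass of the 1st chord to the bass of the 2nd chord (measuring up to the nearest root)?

The roots are B and E♭.
B up to E♭ is 4 semitones, a half step narrower than a perfect fourth, so the interval is diminished.

diminished fourth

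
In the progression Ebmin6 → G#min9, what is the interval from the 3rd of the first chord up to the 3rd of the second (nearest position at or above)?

The 3rd of Ebmin6 is Gb; the 3rd of G#min9 is B.
Gb up to B is 5 semitones, a half step wider than a major third, so the interval is augmented.

A3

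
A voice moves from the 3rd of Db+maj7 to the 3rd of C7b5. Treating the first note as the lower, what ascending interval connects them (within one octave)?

major seventh

Db+maj7 has F as its 3rd, and C7b5 has E as its 3rd.
Counting 7 letters and 11 half steps from F gives a major seventh.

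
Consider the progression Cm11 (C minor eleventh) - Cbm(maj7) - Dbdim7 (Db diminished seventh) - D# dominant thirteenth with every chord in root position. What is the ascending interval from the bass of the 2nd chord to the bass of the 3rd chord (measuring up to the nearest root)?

The roots are Cb and Db.
Counting 2 letters and 2 half steps from Cb gives a major second.

major second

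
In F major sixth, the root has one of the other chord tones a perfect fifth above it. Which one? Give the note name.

C

Spelling the chord: F A C D.
The root is F. A perfect fifth above F is C.
C is the chord's 5th.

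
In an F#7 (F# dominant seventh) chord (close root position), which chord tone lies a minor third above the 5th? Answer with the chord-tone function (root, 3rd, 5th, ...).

F# dominant seventh is spelled F# A# C# E.
The 5th is C#. A minor third above C# is E.
E is the chord's 7th.

7th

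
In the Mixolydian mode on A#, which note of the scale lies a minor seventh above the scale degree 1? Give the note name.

The scale is A# B# C## D# E# F## G#.
The scale degree 1 is A#; a minor seventh above that is G# — scale degree 7.

G#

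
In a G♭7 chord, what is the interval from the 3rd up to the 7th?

diminished fifth

The chord tones of G♭ dominant seventh are G♭-B♭-D♭-F♭.
That puts B♭ below F♭.
5 letter names make it a fifth; at 6 semitones (a half step narrower than perfect) the quality is diminished.
That tritone between 3rd and 7th is what gives the dominant seventh its pull toward resolution.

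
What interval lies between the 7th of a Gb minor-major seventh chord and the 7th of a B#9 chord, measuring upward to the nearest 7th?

augmented third

The 7th of Gb minor-major seventh is F; the 7th of B#9 is A#.
F up to A# is 5 semitones, a half step wider than a major third, so the interval is augmented.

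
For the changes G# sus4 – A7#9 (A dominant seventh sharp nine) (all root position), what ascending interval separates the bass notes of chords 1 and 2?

minor second

The roots are G# and A.
G# up to A is 1 semitone, a half step narrower than a major second, so the interval is minor.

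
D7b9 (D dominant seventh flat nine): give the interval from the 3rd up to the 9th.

D7b9: D, F#, A, C, Eb.
3rd = F#; 9th = Eb.
7 letter names make it a seventh; at 9 semitones (a whole step narrower than major) the quality is diminished.

diminished seventh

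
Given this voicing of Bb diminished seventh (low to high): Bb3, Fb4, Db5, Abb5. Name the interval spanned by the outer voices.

diminished 14th

The outer voices are Bb3 and Abb5.
Bb up to Abb is 21 semitones, a whole step narrower than a major fourteenth, so the interval is diminished.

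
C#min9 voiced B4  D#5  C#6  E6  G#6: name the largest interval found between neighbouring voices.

Adjacent intervals: B4→D#5 = major third; D#5→C#6 = minor seventh; C#6→E6 = minor third; E6→G#6 = major third.
The largest is D#5 to C#6, a minor seventh (10 semitones).

m7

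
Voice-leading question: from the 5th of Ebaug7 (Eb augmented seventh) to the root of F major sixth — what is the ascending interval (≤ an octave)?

Ebaug7 (Eb augmented seventh) has B as its 5th, and F major sixth has F as its root.
From B to F: 6 semitones over a fifth = diminished.

diminished 5th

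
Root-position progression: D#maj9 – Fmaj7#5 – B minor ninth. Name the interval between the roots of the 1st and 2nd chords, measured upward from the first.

The roots are D# and F.
3 letter names make it a third; at 2 semitones (a whole step narrower than major) the quality is diminished.

diminished 3rd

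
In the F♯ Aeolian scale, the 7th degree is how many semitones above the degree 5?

The scale is F♯ G♯ A B C♯ D E.
C♯ up to E is a minor third — 3 semitones.

3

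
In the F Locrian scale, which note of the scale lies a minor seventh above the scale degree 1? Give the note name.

Eb

The scale is F Gb Ab Bb Cb Db Eb.
The scale degree 1 is F; a minor seventh above that is Eb — scale degree 7.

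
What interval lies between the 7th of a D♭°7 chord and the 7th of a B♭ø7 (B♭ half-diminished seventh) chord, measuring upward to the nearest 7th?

augmented sixth

The 7th of D♭°7 is C𝄫; the 7th of B♭ø7 (B♭ half-diminished seventh) is A♭.
C𝄫 up to A♭ is 10 semitones, a half step wider than a major sixth, so the interval is augmented.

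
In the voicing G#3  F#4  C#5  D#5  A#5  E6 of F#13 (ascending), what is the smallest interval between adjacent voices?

major 2nd

Adjacent intervals: G#3→F#4 = minor seventh; F#4→C#5 = perfect fifth; C#5→D#5 = major second; D#5→A#5 = perfect fifth; A#5→E6 = diminished fifth.
The smallest is C#5 to D#5, a major second (2 semitones).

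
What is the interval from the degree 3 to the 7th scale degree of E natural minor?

The scale runs E F# G A B C D.
The degree 3 is G and the degree 7 is D.
G up to D spans 5 letter names and 7 semitones — a perfect fifth.

perfect fifth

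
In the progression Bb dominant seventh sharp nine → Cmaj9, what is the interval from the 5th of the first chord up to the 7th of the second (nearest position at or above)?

augmented fourth

Bb dominant seventh sharp nine has F as its 5th, and Cmaj9 has B as its 7th.
4 letter names make it a fourth; at 6 semitones (a half step wider than perfect) the quality is augmented.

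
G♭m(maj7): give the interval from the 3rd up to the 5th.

Spelling the chord: G♭–B𝄫–D♭–F.
That puts B𝄫 below D♭.
B𝄫 up to D♭ spans 3 letter names and 4 semitones — a major third.

major third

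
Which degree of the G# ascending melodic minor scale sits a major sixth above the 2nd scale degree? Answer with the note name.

The scale is G# A# B C# D# E# F##.
The 2nd scale degree is A#; a major sixth above that is F## — scale degree 7.

F##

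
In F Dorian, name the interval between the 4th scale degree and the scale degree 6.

The scale runs F G Ab Bb C D Eb.
That puts Bb below D.
From Bb to D is 4 semitones, exactly the major third.

major third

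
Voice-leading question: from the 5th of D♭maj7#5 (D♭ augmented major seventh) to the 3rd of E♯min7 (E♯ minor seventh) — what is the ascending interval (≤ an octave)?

The 5th of D♭maj7#5 (D♭ augmented major seventh) is A; the 3rd of E♯min7 (E♯ minor seventh) is G♯.
Counting 7 letters and 11 half steps from A gives a major seventh.

M7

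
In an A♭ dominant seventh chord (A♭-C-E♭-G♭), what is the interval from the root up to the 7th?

minor 7th

So we need the interval from A♭ up to G♭.
A♭ up to G♭ is 10 semitones, a half step narrower than a major seventh, so the interval is minor.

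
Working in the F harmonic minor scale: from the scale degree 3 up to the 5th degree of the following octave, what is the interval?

Spelling the F harmonic minor scale: F G A♭ B♭ C D♭ E.
The scale degree 3 is A♭ and the 5th degree (up an octave) is C.
From A♭ to C is 16 semitones, exactly the major tenth.

major tenth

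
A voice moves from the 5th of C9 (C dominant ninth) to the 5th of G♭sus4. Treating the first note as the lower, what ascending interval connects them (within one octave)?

C9 (C dominant ninth) has G as its 5th, and G♭sus4 has D♭ as its 5th.
From G to D♭: 6 semitones over a fifth = diminished.

diminished fifth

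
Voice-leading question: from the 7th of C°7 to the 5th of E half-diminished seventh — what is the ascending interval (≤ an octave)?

C°7 has Bbb as its 7th, and E half-diminished seventh has Bb as its 5th.
Bbb up to Bb is 1 semitone, a half step wider than a perfect unison, so the interval is augmented.

augmented unison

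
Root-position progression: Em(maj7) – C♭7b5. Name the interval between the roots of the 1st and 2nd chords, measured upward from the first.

The roots are E and C♭.
E up to C♭ is 7 semitones, a whole step narrower than a major sixth, so the interval is diminished.

diminished sixth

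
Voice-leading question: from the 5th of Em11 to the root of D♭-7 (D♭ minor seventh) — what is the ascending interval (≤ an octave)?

The 5th of Em11 is B; the root of D♭-7 (D♭ minor seventh) is D♭.
From B to D♭: 2 semitones over a third = diminished.

d3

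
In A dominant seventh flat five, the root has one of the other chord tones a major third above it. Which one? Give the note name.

C#

A dominant seventh flat five is spelled A, C#, Eb, G.
The root is A. A major third above A is C#.
C# is the chord's 3rd.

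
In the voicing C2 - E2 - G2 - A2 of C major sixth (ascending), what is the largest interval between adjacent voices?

major third

Adjacent intervals: C2→E2 = major third; E2→G2 = minor third; G2→A2 = major second.
The largest is C2 to E2, a major third (4 semitones).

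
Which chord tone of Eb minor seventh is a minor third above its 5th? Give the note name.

Db

The chord tones of Eb minor seventh are Eb-Gb-Bb-Db.
The 5th is Bb. A minor third above Bb is Db.
Db is the chord's 7th.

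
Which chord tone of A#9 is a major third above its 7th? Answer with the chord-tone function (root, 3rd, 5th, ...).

The chord tones of A# dominant ninth are A# C## E# G# B#.
The 7th is G#. A major third above G# is B#.
B# is the chord's 9th.

9th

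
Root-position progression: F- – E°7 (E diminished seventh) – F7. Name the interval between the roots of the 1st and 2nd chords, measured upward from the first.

major 7th

The roots are F and E.
Counting 7 letters and 11 half steps from F gives a major seventh.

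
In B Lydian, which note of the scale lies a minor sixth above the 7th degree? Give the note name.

F#

The scale is B C♯ D♯ E♯ F♯ G♯ A♯.
The 7th degree is A♯; a minor sixth above that is F♯ — scale degree 5.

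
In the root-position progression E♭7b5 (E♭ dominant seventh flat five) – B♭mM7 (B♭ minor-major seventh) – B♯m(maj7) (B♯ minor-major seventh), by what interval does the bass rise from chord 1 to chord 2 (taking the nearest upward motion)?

The roots are E♭ and B♭.
E♭ up to B♭ spans 5 letter names and 7 semitones — a perfect fifth.

perfect 5th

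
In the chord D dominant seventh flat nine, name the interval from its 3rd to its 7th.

d5

The chord tones of D7b9 are D F♯ A C E♭.
3rd = F♯; 7th = C.
From F♯ to C: 6 semitones over a fifth = diminished.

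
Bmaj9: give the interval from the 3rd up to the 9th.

minor seventh

Bmaj9 is spelled B–D#–F#–A#–C#.
That puts D# below C#.
D# up to C# is 10 semitones, a half step narrower than a major seventh, so the interval is minor.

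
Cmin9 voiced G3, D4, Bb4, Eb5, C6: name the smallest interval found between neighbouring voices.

perfect fourth

Adjacent intervals: G3→D4 = perfect fifth; D4→Bb4 = minor sixth; Bb4→Eb5 = perfect fourth; Eb5→C6 = major sixth.
The smallest is Bb4 to Eb5, a perfect fourth (5 semitones).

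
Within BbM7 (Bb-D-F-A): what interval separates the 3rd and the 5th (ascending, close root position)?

minor 3rd

The 3rd is D and the 5th is F.
From D to F: 3 semitones over a third = minor.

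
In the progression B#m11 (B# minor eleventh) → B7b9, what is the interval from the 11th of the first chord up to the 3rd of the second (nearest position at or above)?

minor seventh

The 11th of B#m11 (B# minor eleventh) is E#; the 3rd of B7b9 is D#.
E# up to D# is 10 semitones, a half step narrower than a major seventh, so the interval is minor.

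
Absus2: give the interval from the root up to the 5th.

perfect 5th

Spelling the chord: Ab-Bb-Eb.
The root is Ab and the 5th is Eb.
Counting 5 letters and 7 half steps from Ab gives a perfect fifth.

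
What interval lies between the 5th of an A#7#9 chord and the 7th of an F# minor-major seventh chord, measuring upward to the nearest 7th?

The 5th of A#7#9 is E#; the 7th of F# minor-major seventh is E#.
E# up to E# spans 1 letter names and 0 semitones — a perfect unison.

P1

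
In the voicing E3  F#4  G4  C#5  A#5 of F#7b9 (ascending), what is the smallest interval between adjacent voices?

minor second

Adjacent intervals: E3→F#4 = major ninth; F#4→G4 = minor second; G4→C#5 = augmented fourth; C#5→A#5 = major sixth.
The smallest is F#4 to G4, a minor second (1 semitone).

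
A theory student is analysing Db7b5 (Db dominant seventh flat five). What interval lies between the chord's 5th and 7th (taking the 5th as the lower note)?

The chord tones of Db7b5 (Db dominant seventh flat five) are Db, F, Abb, Cb.
5th = Abb; 7th = Cb.
Abb up to Cb spans 3 letter names and 4 semitones — a major third.

major third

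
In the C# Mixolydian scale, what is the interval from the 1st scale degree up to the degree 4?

The scale runs C# D# E# F# G# A# B.
The 1st scale degree is C# and the 4th scale degree is F#.
C# up to F# spans 4 letter names and 5 semitones — a perfect fourth.

perfect fourth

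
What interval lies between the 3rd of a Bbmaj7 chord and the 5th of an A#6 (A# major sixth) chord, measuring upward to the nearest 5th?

augmented second

The 3rd of Bbmaj7 is D; the 5th of A#6 (A# major sixth) is E#.
From D to E#: 3 semitones over a second = augmented.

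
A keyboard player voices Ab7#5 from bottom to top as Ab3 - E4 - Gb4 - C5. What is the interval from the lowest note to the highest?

major 10th

The outer voices are Ab3 and C5.
From Ab to C is 16 semitones, exactly the major tenth.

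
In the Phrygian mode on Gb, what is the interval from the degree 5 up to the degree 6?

minor second

The scale runs Gb Abb Bbb Cb Db Ebb Fb.
Degree 5 = Db; scale degree 6 = Ebb.
From Db to Ebb: 1 semitone over a second = minor.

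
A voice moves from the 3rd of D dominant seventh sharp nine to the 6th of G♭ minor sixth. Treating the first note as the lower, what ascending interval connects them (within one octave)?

The 3rd of D dominant seventh sharp nine is F♯; the 6th of G♭ minor sixth is E♭.
F♯ up to E♭ is 9 semitones, a whole step narrower than a major seventh, so the interval is diminished.

diminished seventh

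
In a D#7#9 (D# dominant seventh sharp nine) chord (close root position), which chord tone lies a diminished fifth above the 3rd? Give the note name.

D# dominant seventh sharp nine is spelled D#, F##, A#, C#, E##.
The 3rd is F##. A diminished fifth above F## is C#.
C# is the chord's 7th.

C#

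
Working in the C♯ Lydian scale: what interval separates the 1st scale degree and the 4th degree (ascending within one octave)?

augmented 4th

The scale runs C♯ D♯ E♯ F𝄪 G♯ A♯ B♯.
1st scale degree = C♯; degree 4 = F𝄪.
C♯ up to F𝄪 is 6 semitones, a half step wider than a perfect fourth, so the interval is augmented.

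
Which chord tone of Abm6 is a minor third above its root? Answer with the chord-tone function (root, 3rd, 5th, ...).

3rd

Spelling the chord: Ab Cb Eb F.
The root is Ab. A minor third above Ab is Cb.
Cb is the chord's 3rd.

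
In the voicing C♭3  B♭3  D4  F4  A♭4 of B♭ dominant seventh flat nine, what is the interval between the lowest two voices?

Those voices are C♭3 and B♭3.
C♭ up to B♭ spans 7 letter names and 11 semitones — a major seventh.

major 7th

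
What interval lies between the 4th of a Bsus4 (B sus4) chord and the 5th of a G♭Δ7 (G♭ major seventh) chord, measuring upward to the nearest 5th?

diminished 7th

Bsus4 (B sus4) has E as its 4th, and G♭Δ7 (G♭ major seventh) has D♭ as its 5th.
7 letter names make it a seventh; at 9 semitones (a whole step narrower than major) the quality is diminished.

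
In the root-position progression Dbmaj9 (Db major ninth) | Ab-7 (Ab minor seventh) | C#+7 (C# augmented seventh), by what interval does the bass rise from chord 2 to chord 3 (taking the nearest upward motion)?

A3

The roots are Ab and C#.
Ab up to C# is 5 semitones, a half step wider than a major third, so the interval is augmented.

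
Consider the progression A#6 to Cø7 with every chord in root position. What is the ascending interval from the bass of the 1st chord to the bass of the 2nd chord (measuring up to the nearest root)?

diminished 3rd

The roots are A# and C.
From A# to C: 2 semitones over a third = diminished.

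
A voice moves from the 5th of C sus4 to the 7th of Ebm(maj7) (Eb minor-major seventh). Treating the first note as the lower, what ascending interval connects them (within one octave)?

C sus4 has G as its 5th, and Ebm(maj7) (Eb minor-major seventh) has D as its 7th.
Counting 5 letters and 7 half steps from G gives a perfect fifth.

perfect 5th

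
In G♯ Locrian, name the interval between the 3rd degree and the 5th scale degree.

Spelling G♯ Locrian: G♯ A B C♯ D E F♯.
3rd degree = B; 5th scale degree = D.
3 letter names make it a third; at 3 semitones (a half step narrower than major) the quality is minor.

minor third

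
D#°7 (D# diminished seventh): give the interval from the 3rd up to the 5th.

minor 3rd

D#°7: D#-F#-A-C.
So we need the interval from F# up to A.
3 letter names make it a third; at 3 semitones (a half step narrower than major) the quality is minor.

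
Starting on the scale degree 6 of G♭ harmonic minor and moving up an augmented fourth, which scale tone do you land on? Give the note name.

Ab

The scale is G♭ A♭ B𝄫 C♭ D♭ E𝄫 F.
The scale degree 6 is E𝄫; an augmented fourth above that is A♭ — scale degree 2.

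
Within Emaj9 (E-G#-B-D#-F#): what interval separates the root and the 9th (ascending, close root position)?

Root = E; 9th = F#.
From E to F# is 14 semitones, exactly the major ninth.

major 9th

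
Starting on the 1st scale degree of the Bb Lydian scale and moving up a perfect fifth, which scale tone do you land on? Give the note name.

F

The scale is Bb C D E F G A.
The 1st scale degree is Bb; a perfect fifth above that is F — scale degree 5.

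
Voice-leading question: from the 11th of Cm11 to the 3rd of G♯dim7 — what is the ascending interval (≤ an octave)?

augmented fourth

Cm11 has F as its 11th, and G♯dim7 has B as its 3rd.
F up to B is 6 semitones, a half step wider than a perfect fourth, so the interval is augmented.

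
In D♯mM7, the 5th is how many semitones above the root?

D♯m(maj7) is spelled D♯ F♯ A♯ C𝄪.
D♯ to A♯ is a perfect fifth: 7 semitones.

7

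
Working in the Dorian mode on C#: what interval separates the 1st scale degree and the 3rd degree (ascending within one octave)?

The scale runs C# D# E F# G# A# B.
The 1st scale degree is C# and the scale degree 3 is E.
C# up to E is 3 semitones, a half step narrower than a major third, so the interval is minor.

minor third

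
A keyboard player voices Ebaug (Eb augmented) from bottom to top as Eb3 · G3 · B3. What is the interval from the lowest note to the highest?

The outer voices are Eb3 and B3.
From Eb to B: 8 semitones over a fifth = augmented.

augmented fifth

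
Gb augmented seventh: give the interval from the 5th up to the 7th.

diminished third

Gb7#5 (Gb augmented seventh): Gb, Bb, D, Fb.
The 5th is D and the 7th is Fb.
D up to Fb is 2 semitones, a whole step narrower than a major third, so the interval is diminished.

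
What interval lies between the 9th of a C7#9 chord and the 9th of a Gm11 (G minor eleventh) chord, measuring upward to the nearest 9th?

diminished fifth

The 9th of C7#9 is D♯; the 9th of Gm11 (G minor eleventh) is A.
From D♯ to A: 6 semitones over a fifth = diminished.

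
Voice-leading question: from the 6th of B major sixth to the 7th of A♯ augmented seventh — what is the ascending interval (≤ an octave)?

The 6th of B major sixth is G♯; the 7th of A♯ augmented seventh is G♯.
Counting 1 letters and 0 half steps from G♯ gives a perfect unison.

P1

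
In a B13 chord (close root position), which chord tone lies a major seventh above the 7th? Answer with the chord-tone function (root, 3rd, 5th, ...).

Spelling the chord: B D# F# A C# G#.
The 7th is A. A major seventh above A is G#.
G# is the chord's 13th.

13th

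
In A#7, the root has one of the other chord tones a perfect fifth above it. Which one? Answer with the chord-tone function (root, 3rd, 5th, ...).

5th

A#7 is spelled A#, C##, E#, G#.
The root is A#. A perfect fifth above A# is E#.
E# is the chord's 5th.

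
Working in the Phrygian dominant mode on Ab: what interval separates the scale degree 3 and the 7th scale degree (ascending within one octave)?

diminished fifth

The scale runs Ab Bbb C Db Eb Fb Gb.
That puts C below Gb.
From C to Gb: 6 semitones over a fifth = diminished.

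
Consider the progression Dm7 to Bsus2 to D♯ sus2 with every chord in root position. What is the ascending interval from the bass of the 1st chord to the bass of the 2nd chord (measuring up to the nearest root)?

The roots are D and B.
Counting 6 letters and 9 half steps from D gives a major sixth.

M6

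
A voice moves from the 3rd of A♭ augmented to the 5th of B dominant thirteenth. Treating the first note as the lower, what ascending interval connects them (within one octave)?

The 3rd of A♭ augmented is C; the 5th of B dominant thirteenth is F♯.
From C to F♯: 6 semitones over a fourth = augmented.

augmented fourth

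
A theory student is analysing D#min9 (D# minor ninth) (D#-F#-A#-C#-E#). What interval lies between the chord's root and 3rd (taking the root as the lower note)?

So we need the interval from D# up to F#.
D# up to F# is 3 semitones, a half step narrower than a major third, so the interval is minor.

minor 3rd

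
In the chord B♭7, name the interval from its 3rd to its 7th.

diminished fifth

Spelling the chord: B♭-D-F-A♭.
3rd = D; 7th = A♭.
From D to A♭: 6 semitones over a fifth = diminished.
That tritone between 3rd and 7th is what gives the dominant seventh its pull toward resolution.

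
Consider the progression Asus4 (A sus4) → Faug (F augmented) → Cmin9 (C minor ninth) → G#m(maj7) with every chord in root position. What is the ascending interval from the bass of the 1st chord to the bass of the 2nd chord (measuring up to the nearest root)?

The roots are A and F.
6 letter names make it a sixth; at 8 semitones (a half step narrower than major) the quality is minor.

minor 6th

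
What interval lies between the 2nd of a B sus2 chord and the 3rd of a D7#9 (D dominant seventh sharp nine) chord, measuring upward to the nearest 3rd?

perfect fourth

B sus2 has C♯ as its 2nd, and D7#9 (D dominant seventh sharp nine) has F♯ as its 3rd.
C♯ up to F♯ spans 4 letter names and 5 semitones — a perfect fourth.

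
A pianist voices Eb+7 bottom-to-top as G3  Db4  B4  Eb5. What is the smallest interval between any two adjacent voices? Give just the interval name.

d4

Adjacent intervals: G3→Db4 = diminished fifth; Db4→B4 = augmented sixth; B4→Eb5 = diminished fourth.
The smallest is B4 to Eb5, a diminished fourth (4 semitones).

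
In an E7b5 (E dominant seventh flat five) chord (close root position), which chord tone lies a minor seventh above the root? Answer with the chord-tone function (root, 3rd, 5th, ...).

7th

E dominant seventh flat five: E–G♯–B♭–D.
The root is E. A minor seventh above E is D.
D is the chord's 7th.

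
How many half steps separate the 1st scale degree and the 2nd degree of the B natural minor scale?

The scale is B C# D E F# G A.
B up to C# is a major second — 2 semitones.

2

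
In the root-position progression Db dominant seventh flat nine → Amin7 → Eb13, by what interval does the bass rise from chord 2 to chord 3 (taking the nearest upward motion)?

The roots are A and Eb.
From A to Eb: 6 semitones over a fifth = diminished.

diminished fifth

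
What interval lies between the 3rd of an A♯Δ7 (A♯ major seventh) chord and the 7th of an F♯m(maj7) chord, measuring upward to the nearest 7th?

A♯Δ7 (A♯ major seventh) has C𝄪 as its 3rd, and F♯m(maj7) has E♯ as its 7th.
From C𝄪 to E♯: 3 semitones over a third = minor.

minor third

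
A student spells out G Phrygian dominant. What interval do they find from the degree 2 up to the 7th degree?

major 6th

Spelling G Phrygian dominant: G Ab B C D Eb F.
The degree 2 is Ab and the degree 7 is F.
Counting 6 letters and 9 half steps from Ab gives a major sixth.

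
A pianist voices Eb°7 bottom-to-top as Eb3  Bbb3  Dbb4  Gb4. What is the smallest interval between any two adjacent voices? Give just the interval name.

minor 3rd

Adjacent intervals: Eb3→Bbb3 = diminished fifth; Bbb3→Dbb4 = minor third; Dbb4→Gb4 = augmented fourth.
The smallest is Bbb3 to Dbb4, a minor third (3 semitones).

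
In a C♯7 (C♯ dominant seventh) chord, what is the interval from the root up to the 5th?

Spelling the chord: C♯-E♯-G♯-B.
The root is C♯ and the 5th is G♯.
Counting 5 letters and 7 half steps from C♯ gives a perfect fifth.

perfect fifth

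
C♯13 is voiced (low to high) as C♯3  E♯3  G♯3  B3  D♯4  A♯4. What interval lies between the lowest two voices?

Those voices are C♯3 and E♯3.
C♯ up to E♯ spans 3 letter names and 4 semitones — a major third.

major third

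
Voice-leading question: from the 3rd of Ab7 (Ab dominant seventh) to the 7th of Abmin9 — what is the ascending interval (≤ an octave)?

Ab7 (Ab dominant seventh) has C as its 3rd, and Abmin9 has Gb as its 7th.
From C to Gb: 6 semitones over a fifth = diminished.

d5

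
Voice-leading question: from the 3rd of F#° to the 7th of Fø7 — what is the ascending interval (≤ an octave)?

F#° has A as its 3rd, and Fø7 has Eb as its 7th.
A up to Eb is 6 semitones, a half step narrower than a perfect fifth, so the interval is diminished.

diminished fifth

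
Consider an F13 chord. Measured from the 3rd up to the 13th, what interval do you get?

perfect 11th

Spelling the chord: F, A, C, E♭, G, D.
The 3rd is A and the 13th is D.
A up to D spans 11 letter names and 17 semitones — a perfect eleventh.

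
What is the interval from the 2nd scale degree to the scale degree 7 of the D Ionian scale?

Spelling the D Ionian scale: D E F# G A B C#.
So we need the interval from E up to C#.
From E to C# is 9 semitones, exactly the major sixth.

major sixth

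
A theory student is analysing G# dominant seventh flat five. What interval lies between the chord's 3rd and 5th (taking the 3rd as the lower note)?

d3

The chord tones of G#7b5 (G# dominant seventh flat five) are G# B# D F#.
The 3rd is B# and the 5th is D.
3 letter names make it a third; at 2 semitones (a whole step narrower than major) the quality is diminished.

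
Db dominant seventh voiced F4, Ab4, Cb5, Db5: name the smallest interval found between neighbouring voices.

M2

Adjacent intervals: F4→Ab4 = minor third; Ab4→Cb5 = minor third; Cb5→Db5 = major second.
The smallest is Cb5 to Db5, a major second (2 semitones).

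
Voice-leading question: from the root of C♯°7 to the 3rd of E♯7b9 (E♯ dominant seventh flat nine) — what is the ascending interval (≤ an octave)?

augmented fifth

The root of C♯°7 is C♯; the 3rd of E♯7b9 (E♯ dominant seventh flat nine) is G𝄪.
5 letter names make it a fifth; at 8 semitones (a half step wider than perfect) the quality is augmented.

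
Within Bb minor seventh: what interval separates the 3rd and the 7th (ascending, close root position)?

Bb minor seventh is spelled Bb Db F Ab.
3rd = Db; 7th = Ab.
Counting 5 letters and 7 half steps from Db gives a perfect fifth.

perfect fifth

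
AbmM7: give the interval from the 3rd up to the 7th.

augmented 5th

AbmM7: Ab-Cb-Eb-G.
So we need the interval from Cb up to G.
Cb up to G is 8 semitones, a half step wider than a perfect fifth, so the interval is augmented.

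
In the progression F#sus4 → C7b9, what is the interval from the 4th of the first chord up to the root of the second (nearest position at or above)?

The 4th of F#sus4 is B; the root of C7b9 is C.
From B to C: 1 semitone over a second = minor.

minor second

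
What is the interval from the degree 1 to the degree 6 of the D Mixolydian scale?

D mixolydian: D E F# G A B C.
The degree 1 is D and the 6th scale degree is B.
D up to B spans 6 letter names and 9 semitones — a major sixth.

major sixth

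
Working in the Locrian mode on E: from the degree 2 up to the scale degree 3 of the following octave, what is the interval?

major ninth

E locrian: E F G A Bb C D.
So we need the interval from F up to G.
From F to G is 14 semitones, exactly the major ninth.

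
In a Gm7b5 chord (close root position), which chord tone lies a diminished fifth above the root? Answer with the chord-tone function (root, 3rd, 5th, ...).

The chord tones of Gm7b5 are G Bb Db F.
The root is G. A diminished fifth above G is Db.
Db is the chord's 5th.

5th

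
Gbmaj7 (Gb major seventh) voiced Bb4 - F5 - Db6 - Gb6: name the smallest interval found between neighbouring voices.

perfect fourth

Adjacent intervals: Bb4→F5 = perfect fifth; F5→Db6 = minor sixth; Db6→Gb6 = perfect fourth.
The smallest is Db6 to Gb6, a perfect fourth (5 semitones).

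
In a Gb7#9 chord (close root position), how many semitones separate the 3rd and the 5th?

3

Spelling the chord: Gb–Bb–Db–Fb–A.
Bb to Db is a minor third: 3 semitones.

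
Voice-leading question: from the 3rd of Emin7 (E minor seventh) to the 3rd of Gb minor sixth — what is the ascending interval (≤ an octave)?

The 3rd of Emin7 (E minor seventh) is G; the 3rd of Gb minor sixth is Bbb.
3 letter names make it a third; at 2 semitones (a whole step narrower than major) the quality is diminished.

d3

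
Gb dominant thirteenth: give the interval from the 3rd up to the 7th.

Gb13 (Gb dominant thirteenth) is spelled Gb-Bb-Db-Fb-Ab-Eb.
3rd = Bb; 7th = Fb.
Bb up to Fb is 6 semitones, a half step narrower than a perfect fifth, so the interval is diminished.
This 3–7 tritone is the characteristic tension at the heart of the dominant sound.

diminished fifth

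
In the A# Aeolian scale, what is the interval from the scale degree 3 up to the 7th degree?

A# natural minor: A# B# C# D# E# F# G#.
The scale degree 3 is C# and the 7th scale degree is G#.
Counting 5 letters and 7 half steps from C# gives a perfect fifth.

P5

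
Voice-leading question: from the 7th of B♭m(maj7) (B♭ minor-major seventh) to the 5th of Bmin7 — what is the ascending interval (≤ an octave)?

major sixth

B♭m(maj7) (B♭ minor-major seventh) has A as its 7th, and Bmin7 has F♯ as its 5th.
Counting 6 letters and 9 half steps from A gives a major sixth.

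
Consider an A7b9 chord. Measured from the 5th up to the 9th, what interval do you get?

diminished fifth

Spelling the chord: A C# E G Bb.
The 5th is E and the 9th is Bb.
From E to Bb: 6 semitones over a fifth = diminished.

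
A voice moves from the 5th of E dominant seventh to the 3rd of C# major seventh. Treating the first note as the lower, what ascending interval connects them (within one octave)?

E dominant seventh has B as its 5th, and C# major seventh has E# as its 3rd.
B up to E# is 6 semitones, a half step wider than a perfect fourth, so the interval is augmented.

augmented fourth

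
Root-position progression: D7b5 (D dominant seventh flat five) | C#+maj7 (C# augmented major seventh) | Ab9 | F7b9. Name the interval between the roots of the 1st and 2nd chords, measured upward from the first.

major 7th

The roots are D and C#.
D up to C# spans 7 letter names and 11 semitones — a major seventh.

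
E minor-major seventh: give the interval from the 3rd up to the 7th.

The chord tones of EmM7 (E minor-major seventh) are E-G-B-D#.
So we need the interval from G up to D#.
From G to D#: 8 semitones over a fifth = augmented.

A5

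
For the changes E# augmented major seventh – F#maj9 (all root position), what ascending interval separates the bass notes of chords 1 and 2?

minor second

The roots are E# and F#.
2 letter names make it a second; at 1 semitone (a half step narrower than major) the quality is minor.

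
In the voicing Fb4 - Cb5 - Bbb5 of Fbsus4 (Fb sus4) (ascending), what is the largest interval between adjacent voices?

Adjacent intervals: Fb4→Cb5 = perfect fifth; Cb5→Bbb5 = minor seventh.
The largest is Cb5 to Bbb5, a minor seventh (10 semitones).

minor seventh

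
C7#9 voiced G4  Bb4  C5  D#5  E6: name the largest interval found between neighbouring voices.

minor 9th

Adjacent intervals: G4→Bb4 = minor third; Bb4→C5 = major second; C5→D#5 = augmented second; D#5→E6 = minor ninth.
The largest is D#5 to E6, a minor ninth (13 semitones).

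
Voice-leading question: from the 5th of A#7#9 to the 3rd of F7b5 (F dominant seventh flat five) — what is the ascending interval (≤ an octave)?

The 5th of A#7#9 is E#; the 3rd of F7b5 (F dominant seventh flat five) is A.
E# up to A is 4 semitones, a half step narrower than a perfect fourth, so the interval is diminished.

diminished fourth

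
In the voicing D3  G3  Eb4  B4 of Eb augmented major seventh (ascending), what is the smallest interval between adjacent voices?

Adjacent intervals: D3→G3 = perfect fourth; G3→Eb4 = minor sixth; Eb4→B4 = augmented fifth.
The smallest is D3 to G3, a perfect fourth (5 semitones).

perfect fourth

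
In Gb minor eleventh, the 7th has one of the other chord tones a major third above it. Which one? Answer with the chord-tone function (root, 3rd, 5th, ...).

Gbm11 (Gb minor eleventh): Gb Bbb Db Fb Ab Cb.
The 7th is Fb. A major third above Fb is Ab.
Ab is the chord's 9th.

9th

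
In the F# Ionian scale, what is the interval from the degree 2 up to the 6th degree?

The scale runs F# G# A# B C# D# E#.
That puts G# below D#.
From G# to D# is 7 semitones, exactly the perfect fifth.

P5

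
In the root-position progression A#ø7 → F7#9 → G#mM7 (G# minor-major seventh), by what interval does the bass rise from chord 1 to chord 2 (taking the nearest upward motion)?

diminished sixth

The roots are A# and F.
A# up to F is 7 semitones, a whole step narrower than a major sixth, so the interval is diminished.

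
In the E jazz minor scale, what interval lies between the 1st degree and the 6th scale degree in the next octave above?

E melodic minor: E F♯ G A B C♯ D♯.
So we need the interval from E up to C♯.
Counting 13 letters and 21 half steps from E gives a major thirteenth.

major thirteenth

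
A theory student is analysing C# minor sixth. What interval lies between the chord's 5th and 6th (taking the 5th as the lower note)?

Spelling the chord: C#-E-G#-A#.
The 5th is G# and the 6th is A#.
From G# to A# is 2 semitones, exactly the major second.

M2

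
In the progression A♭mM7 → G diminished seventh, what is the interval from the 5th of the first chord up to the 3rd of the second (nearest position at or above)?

perfect fifth

A♭mM7 has E♭ as its 5th, and G diminished seventh has B♭ as its 3rd.
Counting 5 letters and 7 half steps from E♭ gives a perfect fifth.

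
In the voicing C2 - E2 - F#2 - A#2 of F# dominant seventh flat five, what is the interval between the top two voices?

Those voices are F#2 and A#2.
From F# to A# is 4 semitones, exactly the major third.

M3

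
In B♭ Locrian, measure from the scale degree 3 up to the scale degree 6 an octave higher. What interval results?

P11

Spelling B♭ Locrian: B♭ C♭ D♭ E♭ F♭ G♭ A♭.
Scale degree 3 = D♭; scale degree 6 (up an octave) = G♭.
D♭ up to G♭ spans 11 letter names and 17 semitones — a perfect eleventh.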